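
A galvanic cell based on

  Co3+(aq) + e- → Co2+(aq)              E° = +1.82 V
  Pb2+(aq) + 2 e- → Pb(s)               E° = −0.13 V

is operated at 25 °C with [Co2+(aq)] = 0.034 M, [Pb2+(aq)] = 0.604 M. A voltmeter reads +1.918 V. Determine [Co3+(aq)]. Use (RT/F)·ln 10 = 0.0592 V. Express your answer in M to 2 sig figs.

Co³⁺/Co²⁺ is the cathode (higher E°); E°cell = +1.82 − (−0.13) = +1.95 V with n = 2.
From the Nernst equation, log Q = n(E° − E)/0.0592 = 2·(+1.95 − (+1.918))/0.0592 = 1.081.
Balancing electrons gives 2 Co3+(aq) + Pb(s) → 2 Co2+(aq) + Pb2+(aq); thus Q = ([Co2+(aq)]^2·[Pb2+(aq)]) / [Co3+(aq)]^2.
Isolating [Co3+(aq)] in Q = 10^{1.081} yields log [Co3+(aq)] = −2.119, i.e. 0.0076 M.

0.0076 M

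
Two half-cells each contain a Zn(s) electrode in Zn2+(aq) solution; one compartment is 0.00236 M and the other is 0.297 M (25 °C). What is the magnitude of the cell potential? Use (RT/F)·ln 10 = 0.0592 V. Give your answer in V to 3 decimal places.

0.062 V

For a concentration cell E°cell = 0, since both electrodes use the same couple.
The compartment with the higher Zn2+(aq) concentration (0.297 M) acts as the cathode; ions are reduced there and produced at the dilute (0.00236 M) anode.
With n = 2, Ecell = −(0.0592/2)·log([dilute]/[conc]) = −(0.0592/2)·log(0.00236/0.297) = +0.062 V.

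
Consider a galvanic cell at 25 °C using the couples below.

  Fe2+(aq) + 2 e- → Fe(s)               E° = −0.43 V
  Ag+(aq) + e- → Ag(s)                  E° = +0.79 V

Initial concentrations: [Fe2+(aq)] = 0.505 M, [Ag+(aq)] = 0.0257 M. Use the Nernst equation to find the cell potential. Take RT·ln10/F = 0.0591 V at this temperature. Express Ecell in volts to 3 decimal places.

+1.135 V

The Ag⁺/Ag couple has the more positive E°, so it is the cathode; Fe²⁺/Fe is the anode.
The standard potential is +0.79 − (−0.43) = +1.22 V and the balanced reaction transfers n = 2 electrons.
The balanced reaction is 2 Ag+(aq) + Fe(s) → 2 Ag(s) + Fe2+(aq), so Q = [Fe2+(aq)] / [Ag+(aq)]^2 = 765 and log Q = 2.883.
Applying E = E° − (RT ln10/nF)·log Q gives +1.22 − (0.0591/2)(2.883) = +1.135 V.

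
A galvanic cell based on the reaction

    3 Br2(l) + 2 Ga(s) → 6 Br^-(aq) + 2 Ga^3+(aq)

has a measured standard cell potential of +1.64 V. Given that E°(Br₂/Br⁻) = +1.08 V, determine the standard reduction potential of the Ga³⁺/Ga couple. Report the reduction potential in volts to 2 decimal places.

−0.56 V

In the reaction as written the Br₂/Br⁻ couple is reduced (cathode) and Ga³⁺/Ga is oxidized (anode), so E°cell = E°(Br₂/Br⁻) − E°(Ga³⁺/Ga).
E°(Ga³⁺/Ga) = E°(cathode) − E°cell = +1.08 − (+1.64) = −0.56 V.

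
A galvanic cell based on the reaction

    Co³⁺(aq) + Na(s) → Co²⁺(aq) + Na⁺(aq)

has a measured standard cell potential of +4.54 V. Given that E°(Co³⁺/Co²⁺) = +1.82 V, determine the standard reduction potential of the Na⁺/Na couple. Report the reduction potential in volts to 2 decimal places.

−2.72 V

In the reaction as written the Co³⁺/Co²⁺ couple is reduced (cathode) and Na⁺/Na is oxidized (anode), so E°cell = E°(Co³⁺/Co²⁺) − E°(Na⁺/Na).
E°(Na⁺/Na) = E°(cathode) − E°cell = +1.82 − (+4.54) = −2.72 V.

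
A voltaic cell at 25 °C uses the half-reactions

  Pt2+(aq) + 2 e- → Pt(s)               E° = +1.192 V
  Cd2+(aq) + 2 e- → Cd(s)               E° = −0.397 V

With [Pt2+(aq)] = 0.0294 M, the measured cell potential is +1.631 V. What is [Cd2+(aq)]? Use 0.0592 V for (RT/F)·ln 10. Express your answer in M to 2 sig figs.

With Pt²⁺/Pt at the cathode and Cd²⁺/Cd at the anode, E°cell = +1.192 − (−0.397) = +1.589 V (n = 2).
Rearranging E = E° − (0.0592/n)·log Q gives log Q = 2(+1.589 − (+1.631))/0.0592 = −1.419.
Balancing electrons gives Pt2+(aq) + Cd(s) → Pt(s) + Cd2+(aq); thus Q = [Cd2+(aq)] / [Pt2+(aq)].
Isolating [Cd2+(aq)] in Q = 10^{−1.419} yields log [Cd2+(aq)] = −2.951, i.e. 0.0011 M.

0.0011 M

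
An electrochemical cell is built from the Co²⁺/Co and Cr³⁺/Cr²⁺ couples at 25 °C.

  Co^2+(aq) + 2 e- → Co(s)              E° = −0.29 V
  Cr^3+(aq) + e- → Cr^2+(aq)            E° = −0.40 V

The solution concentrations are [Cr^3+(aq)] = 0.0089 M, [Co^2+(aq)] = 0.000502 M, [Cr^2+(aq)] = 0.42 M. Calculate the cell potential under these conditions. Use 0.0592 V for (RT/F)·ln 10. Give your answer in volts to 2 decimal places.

+0.11 V

The Co²⁺/Co couple has the more positive E°, so it is the cathode; Cr³⁺/Cr²⁺ is the anode.
The standard potential is −0.29 − (−0.40) = +0.11 V and the balanced reaction transfers n = 2 electrons.
Balancing gives Co^2+(aq) + 2 Cr^2+(aq) → Co(s) + 2 Cr^3+(aq); hence Q = [Cr^3+(aq)]^2 / ([Co^2+(aq)]·[Cr^2+(aq)]^2) = 0.894 (log Q = −0.048).
Applying E = E° − (RT ln10/nF)·log Q gives +0.11 − (0.0592/2)(−0.048) = +0.11 V.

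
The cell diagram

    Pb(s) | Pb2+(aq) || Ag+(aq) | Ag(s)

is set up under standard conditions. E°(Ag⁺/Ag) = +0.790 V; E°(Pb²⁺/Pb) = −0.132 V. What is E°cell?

By convention the left-hand electrode in cell notation is the anode (oxidation) and the right-hand electrode is the cathode (reduction).
E°cell = E°(right) − E°(left) = +0.790 − (−0.132) = +0.922 V.

+0.922 V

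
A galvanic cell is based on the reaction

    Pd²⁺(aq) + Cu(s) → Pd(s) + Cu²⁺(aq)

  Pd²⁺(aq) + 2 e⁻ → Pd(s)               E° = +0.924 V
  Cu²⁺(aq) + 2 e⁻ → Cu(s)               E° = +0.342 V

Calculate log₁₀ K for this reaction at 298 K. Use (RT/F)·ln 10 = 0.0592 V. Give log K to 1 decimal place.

The Pd²⁺/Pd couple is reduced (cathode); E°cell = +0.924 − (+0.342) = +0.582 V with n = 2.
At equilibrium E = 0, so log K = nE°cell / 0.0592 = (2)(+0.582) / 0.0592 = 19.7.

log K = 19.7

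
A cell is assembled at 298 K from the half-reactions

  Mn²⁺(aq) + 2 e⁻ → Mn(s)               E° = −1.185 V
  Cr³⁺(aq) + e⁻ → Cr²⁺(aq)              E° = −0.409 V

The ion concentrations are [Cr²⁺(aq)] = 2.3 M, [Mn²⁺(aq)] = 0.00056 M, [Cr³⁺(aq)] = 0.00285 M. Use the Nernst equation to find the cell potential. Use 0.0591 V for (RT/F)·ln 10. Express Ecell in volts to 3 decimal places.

+0.700 V

Cr³⁺/Cr²⁺ is reduced (cathode, E° = −0.409 V) and Mn²⁺/Mn is oxidized (anode).
The standard potential is −0.409 − (−1.185) = +0.776 V and the balanced reaction transfers n = 2 electrons.
For the overall reaction 2 Cr³⁺(aq) + Mn(s) → 2 Cr²⁺(aq) + Mn²⁺(aq), Q = ([Cr²⁺(aq)]^2·[Mn²⁺(aq)]) / [Cr³⁺(aq)]^2 = 365, giving log Q = 2.562.
E = E° − (0.0591/n)·log Q = +0.776 − (0.0591/2)(2.562) = +0.700 V.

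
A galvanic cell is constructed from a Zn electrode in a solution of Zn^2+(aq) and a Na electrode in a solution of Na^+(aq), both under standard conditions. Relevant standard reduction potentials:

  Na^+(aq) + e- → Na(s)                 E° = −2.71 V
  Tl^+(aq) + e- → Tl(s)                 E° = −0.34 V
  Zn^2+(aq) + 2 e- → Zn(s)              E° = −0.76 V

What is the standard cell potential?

+1.95 V

Of the two couples in this cell, the one with the more positive reduction potential is reduced at the cathode: here that is Zn²⁺/Zn (−0.76 V); Na⁺/Na (−2.71 V) is the anode.
E°cell = E°(cathode) − E°(anode) = −0.76 − (−2.71) = +1.95 V.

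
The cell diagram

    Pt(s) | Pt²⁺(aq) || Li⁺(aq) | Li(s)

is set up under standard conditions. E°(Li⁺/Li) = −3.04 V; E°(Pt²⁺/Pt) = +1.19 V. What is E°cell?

By convention the left-hand electrode in cell notation is the anode (oxidation) and the right-hand electrode is the cathode (reduction).
E°cell = E°(right) − E°(left) = −3.04 − (+1.19) = −4.23 V.
The negative sign shows that, as written, the cell would require an external voltage to drive the reaction.

−4.23 V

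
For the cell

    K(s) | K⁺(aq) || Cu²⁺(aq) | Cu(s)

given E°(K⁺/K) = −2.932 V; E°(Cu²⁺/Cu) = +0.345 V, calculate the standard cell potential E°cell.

By convention the left-hand electrode in cell notation is the anode (oxidation) and the right-hand electrode is the cathode (reduction).
E°cell = E°(right) − E°(left) = +0.345 − (−2.932) = +3.277 V.

+3.277 V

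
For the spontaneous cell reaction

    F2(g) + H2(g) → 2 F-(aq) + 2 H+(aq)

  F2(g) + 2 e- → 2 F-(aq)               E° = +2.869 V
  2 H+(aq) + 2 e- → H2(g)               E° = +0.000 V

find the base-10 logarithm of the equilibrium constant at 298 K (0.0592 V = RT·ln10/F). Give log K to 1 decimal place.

The F₂/F⁻ couple is reduced (cathode); E°cell = +2.869 − (+0.000) = +2.869 V with n = 2.
At equilibrium E = 0, so log K = nE°cell / 0.0592 = (2)(+2.869) / 0.0592 = 96.9.

log K = 96.9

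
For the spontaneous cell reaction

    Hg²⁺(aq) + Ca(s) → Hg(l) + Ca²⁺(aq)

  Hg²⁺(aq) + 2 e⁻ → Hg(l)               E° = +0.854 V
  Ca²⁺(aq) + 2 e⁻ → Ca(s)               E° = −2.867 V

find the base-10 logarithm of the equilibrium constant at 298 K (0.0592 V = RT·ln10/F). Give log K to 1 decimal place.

log K = 125.7

The Hg²⁺/Hg couple is reduced (cathode); E°cell = +0.854 − (−2.867) = +3.721 V with n = 2.
At equilibrium E = 0, so log K = nE°cell / 0.0592 = (2)(+3.721) / 0.0592 = 125.7.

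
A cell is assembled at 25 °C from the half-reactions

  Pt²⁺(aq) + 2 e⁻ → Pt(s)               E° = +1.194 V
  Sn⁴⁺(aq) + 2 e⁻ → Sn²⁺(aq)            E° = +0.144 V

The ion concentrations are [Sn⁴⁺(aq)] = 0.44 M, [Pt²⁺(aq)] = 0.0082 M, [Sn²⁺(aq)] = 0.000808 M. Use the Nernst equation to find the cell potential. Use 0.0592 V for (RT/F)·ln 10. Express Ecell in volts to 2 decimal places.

+0.91 V

Pt²⁺/Pt is reduced (cathode, E° = +1.194 V) and Sn⁴⁺/Sn²⁺ is oxidized (anode).
E°cell = E°cat − E°an = +1.194 − (+0.144) = +1.050 V; n = 2.
The balanced reaction is Pt²⁺(aq) + Sn²⁺(aq) → Pt(s) + Sn⁴⁺(aq), so Q = [Sn⁴⁺(aq)] / ([Pt²⁺(aq)]·[Sn²⁺(aq)]) = 6.64×10^4 and log Q = 4.822.
Applying E = E° − (RT ln10/nF)·log Q gives +1.050 − (0.0592/2)(4.822) = +0.91 V.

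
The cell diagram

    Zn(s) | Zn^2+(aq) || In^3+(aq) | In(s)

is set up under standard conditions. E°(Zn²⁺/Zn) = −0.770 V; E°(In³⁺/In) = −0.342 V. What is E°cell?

+0.428 V

By convention the left-hand electrode in cell notation is the anode (oxidation) and the right-hand electrode is the cathode (reduction).
E°cell = E°(right) − E°(left) = −0.342 − (−0.770) = +0.428 V.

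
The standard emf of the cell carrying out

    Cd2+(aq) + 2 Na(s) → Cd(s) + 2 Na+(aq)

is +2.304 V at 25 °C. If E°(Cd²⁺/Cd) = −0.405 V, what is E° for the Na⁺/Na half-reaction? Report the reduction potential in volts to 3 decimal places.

−2.709 V

In the reaction as written the Cd²⁺/Cd couple is reduced (cathode) and Na⁺/Na is oxidized (anode), so E°cell = E°(Cd²⁺/Cd) − E°(Na⁺/Na).
E°(Na⁺/Na) = E°(cathode) − E°cell = −0.405 − (+2.304) = −2.709 V.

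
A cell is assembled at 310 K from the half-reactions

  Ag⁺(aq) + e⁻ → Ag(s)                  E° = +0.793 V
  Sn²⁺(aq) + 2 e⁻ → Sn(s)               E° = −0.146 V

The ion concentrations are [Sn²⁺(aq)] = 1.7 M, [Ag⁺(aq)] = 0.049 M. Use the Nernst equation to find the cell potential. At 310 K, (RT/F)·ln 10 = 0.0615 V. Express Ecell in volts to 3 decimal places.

+0.851 V

The Ag⁺/Ag couple has the more positive E°, so it is the cathode; Sn²⁺/Sn is the anode.
E°cell = E°cat − E°an = +0.793 − (−0.146) = +0.939 V; n = 2.
Balancing gives 2 Ag⁺(aq) + Sn(s) → 2 Ag(s) + Sn²⁺(aq); hence Q = [Sn²⁺(aq)] / [Ag⁺(aq)]^2 = 708 (log Q = 2.850).
Applying E = E° − (RT ln10/nF)·log Q gives +0.939 − (0.0615/2)(2.850) = +0.851 V.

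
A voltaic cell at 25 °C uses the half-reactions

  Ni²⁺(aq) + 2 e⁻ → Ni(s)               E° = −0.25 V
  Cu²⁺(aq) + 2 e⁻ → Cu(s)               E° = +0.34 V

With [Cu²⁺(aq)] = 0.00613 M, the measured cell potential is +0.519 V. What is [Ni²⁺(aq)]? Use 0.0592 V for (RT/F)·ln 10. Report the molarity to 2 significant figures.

1.5 M

With Cu²⁺/Cu at the cathode and Ni²⁺/Ni at the anode, E°cell = +0.34 − (−0.25) = +0.59 V (n = 2).
From the Nernst equation, log Q = n(E° − E)/0.0592 = 2·(+0.59 − (+0.519))/0.0592 = 2.399.
The balanced reaction is Cu²⁺(aq) + Ni(s) → Cu(s) + Ni²⁺(aq), so Q = [Ni²⁺(aq)] / [Cu²⁺(aq)].
Solving for the unknown gives log [Ni²⁺(aq)] = 0.186, so [Ni²⁺(aq)] ≈ 1.5 M.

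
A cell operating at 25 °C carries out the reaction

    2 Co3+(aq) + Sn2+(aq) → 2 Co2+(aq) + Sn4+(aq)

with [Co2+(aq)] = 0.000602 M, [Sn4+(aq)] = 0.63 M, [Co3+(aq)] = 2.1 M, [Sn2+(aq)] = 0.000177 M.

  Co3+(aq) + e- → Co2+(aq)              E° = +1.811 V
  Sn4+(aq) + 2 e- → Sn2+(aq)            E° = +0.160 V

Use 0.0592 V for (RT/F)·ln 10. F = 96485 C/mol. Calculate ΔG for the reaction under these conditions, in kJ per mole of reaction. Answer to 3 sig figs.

The standard cell potential is +1.811 − (+0.160) = +1.651 V, with n = 2 electrons in the balanced equation.
The reaction quotient is ([Co2+(aq)]^2·[Sn4+(aq)]) / ([Co3+(aq)]^2·[Sn2+(aq)]) = 0.000292; by Nernst, E = +1.651 − (0.0592/2)(−3.534) = +1.7556 V.
Then ΔG = −nFE = −2 × 96485 × +1.7556 J/mol = −339 kJ/mol.

−339 kJ/mol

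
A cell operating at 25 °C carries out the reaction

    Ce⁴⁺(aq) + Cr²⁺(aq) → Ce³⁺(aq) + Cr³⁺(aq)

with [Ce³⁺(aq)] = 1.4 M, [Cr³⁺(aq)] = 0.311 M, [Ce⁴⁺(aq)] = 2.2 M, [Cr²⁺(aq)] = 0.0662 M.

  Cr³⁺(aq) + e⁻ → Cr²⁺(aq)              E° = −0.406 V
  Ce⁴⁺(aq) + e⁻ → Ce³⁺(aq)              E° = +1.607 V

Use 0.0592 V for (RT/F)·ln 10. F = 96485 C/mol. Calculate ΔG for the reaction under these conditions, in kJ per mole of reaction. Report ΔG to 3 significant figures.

−192 kJ/mol

With Ce⁴⁺/Ce³⁺ reduced at the cathode, E°cell = +1.607 − (−0.406) = +2.013 V and n = 1.
The reaction quotient is ([Ce³⁺(aq)]·[Cr³⁺(aq)]) / ([Ce⁴⁺(aq)]·[Cr²⁺(aq)]) = 2.99; by Nernst, E = +2.013 − (0.0592/1)(0.476) = +1.9848 V.
ΔG = −nFE = −(1)(96485)(+1.9848) J/mol = −192 kJ/mol.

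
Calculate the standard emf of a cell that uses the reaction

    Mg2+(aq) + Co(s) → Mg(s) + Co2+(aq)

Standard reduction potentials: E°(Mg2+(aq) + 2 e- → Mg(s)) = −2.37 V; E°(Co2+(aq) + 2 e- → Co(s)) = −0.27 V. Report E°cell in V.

−2.10 V

In the reaction as written, Mg2+(aq) is reduced (cathode) and Co2+(aq) is produced by oxidation at the anode.
E°cell = E°(cathode) − E°(anode) = −2.37 − (−0.27) = −2.10 V.
The negative E°cell means the reaction is non-spontaneous in the direction written.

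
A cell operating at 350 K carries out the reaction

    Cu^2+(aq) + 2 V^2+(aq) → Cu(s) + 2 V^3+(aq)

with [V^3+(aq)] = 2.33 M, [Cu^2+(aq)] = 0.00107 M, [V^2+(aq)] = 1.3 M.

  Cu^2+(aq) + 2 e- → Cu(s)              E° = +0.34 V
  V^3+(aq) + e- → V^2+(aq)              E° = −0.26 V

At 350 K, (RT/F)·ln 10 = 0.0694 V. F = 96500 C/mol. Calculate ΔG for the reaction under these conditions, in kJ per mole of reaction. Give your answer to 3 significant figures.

−92.5 kJ/mol

With Cu²⁺/Cu reduced at the cathode, E°cell = +0.34 − (−0.26) = +0.60 V and n = 2.
Here Q = [V^3+(aq)]^2 / ([Cu^2+(aq)]·[V^2+(aq)]^2) = 3×10^3 (log Q = 3.477), giving E = +0.60 − (0.0694/2)·(3.477) = +0.4793 V.
ΔG = −nFE = −(2)(96500)(+0.4793) J/mol = −92.5 kJ/mol.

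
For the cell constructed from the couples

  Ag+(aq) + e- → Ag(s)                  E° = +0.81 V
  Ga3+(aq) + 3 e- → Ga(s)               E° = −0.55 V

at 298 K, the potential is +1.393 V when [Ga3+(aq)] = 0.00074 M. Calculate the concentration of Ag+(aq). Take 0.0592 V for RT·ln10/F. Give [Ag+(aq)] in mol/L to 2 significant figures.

Ag⁺/Ag is the cathode (higher E°); E°cell = +0.81 − (−0.55) = +1.36 V with n = 3.
From the Nernst equation, log Q = n(E° − E)/0.0592 = 3·(+1.36 − (+1.393))/0.0592 = −1.672.
For 3 Ag+(aq) + Ga(s) → 3 Ag(s) + Ga3+(aq), the reaction quotient is Q = [Ga3+(aq)] / [Ag+(aq)]^3.
Isolating [Ag+(aq)] in Q = 10^{−1.672} yields log [Ag+(aq)] = −0.486, i.e. 0.33 M.

0.33 M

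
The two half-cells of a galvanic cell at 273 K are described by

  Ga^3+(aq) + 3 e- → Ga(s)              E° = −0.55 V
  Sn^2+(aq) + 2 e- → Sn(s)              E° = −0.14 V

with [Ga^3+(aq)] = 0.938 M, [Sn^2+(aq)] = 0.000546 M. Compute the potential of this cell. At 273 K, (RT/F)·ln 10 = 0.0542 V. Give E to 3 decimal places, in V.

+0.322 V

Sn²⁺/Sn is reduced (cathode, E° = −0.14 V) and Ga³⁺/Ga is oxidized (anode).
E°cell = −0.14 − (−0.55) = +0.41 V, with n = 6 electrons transferred.
For the overall reaction 3 Sn^2+(aq) + 2 Ga(s) → 3 Sn(s) + 2 Ga^3+(aq), Q = [Ga^3+(aq)]^2 / [Sn^2+(aq)]^3 = 5.41×10^9, giving log Q = 9.733.
Applying E = E° − (RT ln10/nF)·log Q gives +0.41 − (0.0542/6)(9.733) = +0.322 V.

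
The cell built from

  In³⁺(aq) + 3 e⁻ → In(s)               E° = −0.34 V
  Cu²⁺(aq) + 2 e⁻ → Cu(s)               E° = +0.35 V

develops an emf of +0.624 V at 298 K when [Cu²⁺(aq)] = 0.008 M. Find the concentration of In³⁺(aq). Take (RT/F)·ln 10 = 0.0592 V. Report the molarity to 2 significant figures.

1.6 M

Cu²⁺/Cu is the cathode (higher E°); E°cell = +0.35 − (−0.34) = +0.69 V with n = 6.
Rearranging E = E° − (0.0592/n)·log Q gives log Q = 6(+0.69 − (+0.624))/0.0592 = 6.689.
The balanced reaction is 3 Cu²⁺(aq) + 2 In(s) → 3 Cu(s) + 2 In³⁺(aq), so Q = [In³⁺(aq)]^2 / [Cu²⁺(aq)]^3.
Solving for the unknown gives log [In³⁺(aq)] = 0.199, so [In³⁺(aq)] ≈ 1.6 M.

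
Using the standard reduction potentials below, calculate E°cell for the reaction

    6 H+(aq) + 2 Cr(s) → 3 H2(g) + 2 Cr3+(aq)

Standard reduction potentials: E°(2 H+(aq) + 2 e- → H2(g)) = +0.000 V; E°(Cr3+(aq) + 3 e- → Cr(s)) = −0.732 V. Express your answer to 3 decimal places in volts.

+0.732 V

H+(aq) gains electrons, so the 2H⁺/H₂ couple is the cathode; the Cr³⁺/Cr couple is the anode.
E°cell = E°(cathode) − E°(anode) = +0.000 − (−0.732) = +0.732 V.
The positive value indicates the reaction is spontaneous as written.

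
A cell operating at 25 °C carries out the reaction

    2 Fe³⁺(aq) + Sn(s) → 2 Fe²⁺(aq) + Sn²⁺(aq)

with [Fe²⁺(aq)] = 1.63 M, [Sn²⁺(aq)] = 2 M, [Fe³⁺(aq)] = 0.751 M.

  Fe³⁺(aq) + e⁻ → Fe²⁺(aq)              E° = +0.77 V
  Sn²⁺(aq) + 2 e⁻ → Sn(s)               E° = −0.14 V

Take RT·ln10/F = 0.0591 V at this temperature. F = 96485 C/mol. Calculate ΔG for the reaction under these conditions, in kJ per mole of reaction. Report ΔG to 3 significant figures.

The standard cell potential is +0.77 − (−0.14) = +0.91 V, with n = 2 electrons in the balanced equation.
The reaction quotient is ([Fe²⁺(aq)]^2·[Sn²⁺(aq)]) / [Fe³⁺(aq)]^2 = 9.42; by Nernst, E = +0.91 − (0.0591/2)(0.974) = +0.8812 V.
Then ΔG = −nFE = −2 × 96485 × +0.8812 J/mol = −170 kJ/mol.

−170 kJ/mol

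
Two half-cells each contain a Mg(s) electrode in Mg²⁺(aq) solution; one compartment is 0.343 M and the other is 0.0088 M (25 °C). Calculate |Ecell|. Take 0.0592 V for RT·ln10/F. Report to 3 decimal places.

For a concentration cell E°cell = 0, since both electrodes use the same couple.
The compartment with the higher Mg²⁺(aq) concentration (0.343 M) acts as the cathode; ions are reduced there and produced at the dilute (0.0088 M) anode.
With n = 2, Ecell = −(0.0592/2)·log([dilute]/[conc]) = −(0.0592/2)·log(0.0088/0.343) = +0.047 V.

0.047 V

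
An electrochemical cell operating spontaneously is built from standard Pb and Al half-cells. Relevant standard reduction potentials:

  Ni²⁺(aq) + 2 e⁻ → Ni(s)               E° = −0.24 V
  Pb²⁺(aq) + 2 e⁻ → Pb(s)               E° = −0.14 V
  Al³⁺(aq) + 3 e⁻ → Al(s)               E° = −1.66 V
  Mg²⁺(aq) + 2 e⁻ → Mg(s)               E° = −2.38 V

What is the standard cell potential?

+1.52 V

The Pb²⁺/Pb couple has the higher E°, so Pb ion is reduced (cathode) and Al is oxidized (anode).
E°cell = E°(cathode) − E°(anode) = −0.14 − (−1.66) = +1.52 V.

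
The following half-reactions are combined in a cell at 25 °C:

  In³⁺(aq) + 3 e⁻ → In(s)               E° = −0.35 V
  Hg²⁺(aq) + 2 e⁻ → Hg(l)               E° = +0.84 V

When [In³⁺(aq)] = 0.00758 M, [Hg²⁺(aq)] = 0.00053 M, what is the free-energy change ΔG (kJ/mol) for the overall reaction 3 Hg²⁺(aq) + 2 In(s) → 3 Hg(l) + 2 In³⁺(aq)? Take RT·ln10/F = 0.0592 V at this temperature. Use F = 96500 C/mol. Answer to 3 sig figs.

−657 kJ/mol

E°cell = +0.84 − (−0.35) = +1.19 V; the balanced reaction transfers n = 6 electrons.
Here Q = [In³⁺(aq)]^2 / [Hg²⁺(aq)]^3 = 3.86×10^5 (log Q = 5.587), giving E = +1.19 − (0.0592/6)·(5.587) = +1.1349 V.
ΔG = −nFE = −(6)(96500)(+1.1349) J/mol = −657 kJ/mol.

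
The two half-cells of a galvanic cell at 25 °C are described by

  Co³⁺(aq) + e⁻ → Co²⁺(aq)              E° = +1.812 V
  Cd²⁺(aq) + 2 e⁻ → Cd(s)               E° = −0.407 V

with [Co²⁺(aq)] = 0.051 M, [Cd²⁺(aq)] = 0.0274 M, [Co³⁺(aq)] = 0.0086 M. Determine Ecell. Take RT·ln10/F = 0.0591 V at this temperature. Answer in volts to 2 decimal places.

+2.22 V

The Co³⁺/Co²⁺ couple has the more positive E°, so it is the cathode; Cd²⁺/Cd is the anode.
E°cell = E°cat − E°an = +1.812 − (−0.407) = +2.219 V; n = 2.
Balancing gives 2 Co³⁺(aq) + Cd(s) → 2 Co²⁺(aq) + Cd²⁺(aq); hence Q = ([Co²⁺(aq)]^2·[Cd²⁺(aq)]) / [Co³⁺(aq)]^2 = 0.964 (log Q = −0.016).
By the Nernst equation, E = +2.219 − (0.0591/2)·(−0.016) = +2.22 V.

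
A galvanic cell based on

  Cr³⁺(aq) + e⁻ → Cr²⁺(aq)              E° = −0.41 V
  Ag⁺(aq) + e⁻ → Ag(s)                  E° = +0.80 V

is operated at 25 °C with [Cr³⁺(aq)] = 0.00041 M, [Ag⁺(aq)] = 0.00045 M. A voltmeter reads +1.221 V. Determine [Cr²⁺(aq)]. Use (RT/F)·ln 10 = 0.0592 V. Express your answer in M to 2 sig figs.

1.4 M

Ag⁺/Ag is the cathode (higher E°); E°cell = +0.80 − (−0.41) = +1.21 V with n = 1.
Rearranging E = E° − (0.0592/n)·log Q gives log Q = 1(+1.21 − (+1.221))/0.0592 = −0.186.
Balancing electrons gives Ag⁺(aq) + Cr²⁺(aq) → Ag(s) + Cr³⁺(aq); thus Q = [Cr³⁺(aq)] / ([Ag⁺(aq)]·[Cr²⁺(aq)]).
Solving for the unknown gives log [Cr²⁺(aq)] = 0.146, so [Cr²⁺(aq)] ≈ 1.4 M.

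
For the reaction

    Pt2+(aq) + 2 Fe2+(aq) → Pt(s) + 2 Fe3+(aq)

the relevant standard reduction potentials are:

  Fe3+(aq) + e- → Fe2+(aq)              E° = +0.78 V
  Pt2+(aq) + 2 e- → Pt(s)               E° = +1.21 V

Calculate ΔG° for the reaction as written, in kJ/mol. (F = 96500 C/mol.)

In the reaction as written Pt2+(aq) is reduced, so the Pt²⁺/Pt couple is the cathode and Fe³⁺/Fe²⁺ is the anode.
E°cell = +1.21 − (+0.78) = +0.43 V; balancing electrons gives n = 2.
ΔG° = −nFE°cell = −(2)(96500)(+0.43) J/mol = −83.0 kJ/mol.

−83.0 kJ/mol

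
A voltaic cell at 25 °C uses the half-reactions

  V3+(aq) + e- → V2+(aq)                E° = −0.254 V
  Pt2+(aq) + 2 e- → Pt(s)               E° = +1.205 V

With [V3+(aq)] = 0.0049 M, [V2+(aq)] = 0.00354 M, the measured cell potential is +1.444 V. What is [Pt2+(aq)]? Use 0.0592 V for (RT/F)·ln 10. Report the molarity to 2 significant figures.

0.60 M

With Pt²⁺/Pt at the cathode and V³⁺/V²⁺ at the anode, E°cell = +1.205 − (−0.254) = +1.459 V (n = 2).
Rearranging E = E° − (0.0592/n)·log Q gives log Q = 2(+1.459 − (+1.444))/0.0592 = 0.507.
For Pt2+(aq) + 2 V2+(aq) → Pt(s) + 2 V3+(aq), the reaction quotient is Q = [V3+(aq)]^2 / ([Pt2+(aq)]·[V2+(aq)]^2).
Solving for the unknown gives log [Pt2+(aq)] = −0.225, so [Pt2+(aq)] ≈ 0.60 M.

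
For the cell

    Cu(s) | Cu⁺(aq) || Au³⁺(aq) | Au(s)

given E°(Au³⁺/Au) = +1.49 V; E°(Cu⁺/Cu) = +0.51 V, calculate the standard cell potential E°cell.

By convention the left-hand electrode in cell notation is the anode (oxidation) and the right-hand electrode is the cathode (reduction).
E°cell = E°(right) − E°(left) = +1.49 − (+0.51) = +0.98 V.

+0.98 V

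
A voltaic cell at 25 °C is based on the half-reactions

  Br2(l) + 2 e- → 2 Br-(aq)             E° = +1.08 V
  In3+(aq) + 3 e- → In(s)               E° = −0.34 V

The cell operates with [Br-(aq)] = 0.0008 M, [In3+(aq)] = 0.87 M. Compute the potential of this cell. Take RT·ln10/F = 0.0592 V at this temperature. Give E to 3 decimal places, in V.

+1.605 V

Br₂/Br⁻ is reduced (cathode, E° = +1.08 V) and In³⁺/In is oxidized (anode).
E°cell = +1.08 − (−0.34) = +1.42 V, with n = 6 electrons transferred.
Balancing gives 3 Br2(l) + 2 In(s) → 6 Br-(aq) + 2 In3+(aq); hence Q = [Br-(aq)]^6·[In3+(aq)]^2 = 1.98×10^−19 (log Q = −18.702).
By the Nernst equation, E = +1.42 − (0.0592/6)·(−18.702) = +1.605 V.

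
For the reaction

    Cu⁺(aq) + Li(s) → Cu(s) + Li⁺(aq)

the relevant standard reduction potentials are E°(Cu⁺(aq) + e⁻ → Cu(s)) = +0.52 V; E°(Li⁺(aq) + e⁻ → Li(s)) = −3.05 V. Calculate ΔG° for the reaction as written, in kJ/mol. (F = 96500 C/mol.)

In the reaction as written Cu⁺(aq) is reduced, so the Cu⁺/Cu couple is the cathode and Li⁺/Li is the anode.
E°cell = +0.52 − (−3.05) = +3.57 V; balancing electrons gives n = 1.
ΔG° = −nFE°cell = −(1)(96500)(+3.57) J/mol = −345 kJ/mol.

−345 kJ/mol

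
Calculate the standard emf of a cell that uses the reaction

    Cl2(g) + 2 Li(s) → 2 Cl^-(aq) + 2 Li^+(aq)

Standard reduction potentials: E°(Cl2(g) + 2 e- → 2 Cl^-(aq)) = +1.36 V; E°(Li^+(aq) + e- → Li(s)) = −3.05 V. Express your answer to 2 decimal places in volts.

In the reaction as written, Cl2(g) is reduced (cathode) and Li^+(aq) is produced by oxidation at the anode.
E°cell = E°(cathode) − E°(anode) = +1.36 − (−3.05) = +4.41 V.
The positive value indicates the reaction is spontaneous as written.

+4.41 V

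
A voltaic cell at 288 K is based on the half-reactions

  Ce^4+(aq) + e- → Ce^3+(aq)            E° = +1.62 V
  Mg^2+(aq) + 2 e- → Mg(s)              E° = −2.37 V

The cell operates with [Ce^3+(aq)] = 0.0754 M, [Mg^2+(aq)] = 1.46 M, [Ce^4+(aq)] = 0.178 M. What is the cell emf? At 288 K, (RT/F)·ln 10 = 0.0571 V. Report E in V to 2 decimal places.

+4.01 V

Since E°(Ce⁴⁺/Ce³⁺) > E°(Mg²⁺/Mg), Ce⁴⁺/Ce³⁺ serves as the cathode.
The standard potential is +1.62 − (−2.37) = +3.99 V and the balanced reaction transfers n = 2 electrons.
Balancing gives 2 Ce^4+(aq) + Mg(s) → 2 Ce^3+(aq) + Mg^2+(aq); hence Q = ([Ce^3+(aq)]^2·[Mg^2+(aq)]) / [Ce^4+(aq)]^2 = 0.262 (log Q = −0.582).
Applying E = E° − (RT ln10/nF)·log Q gives +3.99 − (0.0571/2)(−0.582) = +4.01 V.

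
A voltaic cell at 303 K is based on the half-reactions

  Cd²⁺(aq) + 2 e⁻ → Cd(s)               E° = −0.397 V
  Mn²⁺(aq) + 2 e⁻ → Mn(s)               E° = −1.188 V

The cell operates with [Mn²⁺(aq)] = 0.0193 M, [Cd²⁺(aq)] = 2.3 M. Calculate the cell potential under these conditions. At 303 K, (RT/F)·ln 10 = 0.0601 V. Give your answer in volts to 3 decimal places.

Since E°(Cd²⁺/Cd) > E°(Mn²⁺/Mn), Cd²⁺/Cd serves as the cathode.
The standard potential is −0.397 − (−1.188) = +0.791 V and the balanced reaction transfers n = 2 electrons.
The balanced reaction is Cd²⁺(aq) + Mn(s) → Cd(s) + Mn²⁺(aq), so Q = [Mn²⁺(aq)] / [Cd²⁺(aq)] = 0.00839 and log Q = −2.076.
E = E° − (0.0601/n)·log Q = +0.791 − (0.0601/2)(−2.076) = +0.853 V.

+0.853 V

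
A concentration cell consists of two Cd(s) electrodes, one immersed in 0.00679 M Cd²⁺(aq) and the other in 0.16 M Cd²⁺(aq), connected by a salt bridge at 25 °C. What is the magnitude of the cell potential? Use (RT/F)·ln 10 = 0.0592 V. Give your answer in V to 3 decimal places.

0.041 V

For a concentration cell E°cell = 0, since both electrodes use the same couple.
The compartment with the higher Cd²⁺(aq) concentration (0.16 M) acts as the cathode; ions are reduced there and produced at the dilute (0.00679 M) anode.
With n = 2, Ecell = −(0.0592/2)·log([dilute]/[conc]) = −(0.0592/2)·log(0.00679/0.16) = +0.041 V.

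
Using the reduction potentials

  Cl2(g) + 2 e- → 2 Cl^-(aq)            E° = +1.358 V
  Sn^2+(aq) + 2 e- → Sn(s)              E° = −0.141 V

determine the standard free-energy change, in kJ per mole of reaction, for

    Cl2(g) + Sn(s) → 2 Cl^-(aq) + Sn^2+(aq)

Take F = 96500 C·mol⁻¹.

In the reaction as written Cl2(g) is reduced, so the Cl₂/Cl⁻ couple is the cathode and Sn²⁺/Sn is the anode.
E°cell = +1.358 − (−0.141) = +1.499 V; balancing electrons gives n = 2.
ΔG° = −nFE°cell = −(2)(96500)(+1.499) J/mol = −289 kJ/mol.

−289 kJ/mol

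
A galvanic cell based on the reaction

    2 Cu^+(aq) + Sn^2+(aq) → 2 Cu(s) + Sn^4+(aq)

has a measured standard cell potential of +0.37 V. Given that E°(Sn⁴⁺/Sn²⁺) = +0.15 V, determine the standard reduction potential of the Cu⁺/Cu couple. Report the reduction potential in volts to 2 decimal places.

+0.52 V

In the reaction as written the Cu⁺/Cu couple is reduced (cathode) and Sn⁴⁺/Sn²⁺ is oxidized (anode), so E°cell = E°(Cu⁺/Cu) − E°(Sn⁴⁺/Sn²⁺).
E°(Cu⁺/Cu) = E°cell + E°(anode) = +0.37 + (+0.15) = +0.52 V.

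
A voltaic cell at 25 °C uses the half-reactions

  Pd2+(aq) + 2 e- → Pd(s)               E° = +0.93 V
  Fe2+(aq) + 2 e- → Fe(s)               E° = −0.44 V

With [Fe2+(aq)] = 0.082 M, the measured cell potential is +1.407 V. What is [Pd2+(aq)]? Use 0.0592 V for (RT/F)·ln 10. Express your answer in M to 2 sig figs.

1.5 M

The Pd²⁺/Pd couple has the larger reduction potential, so it is the cathode: E°cell = +0.93 − (−0.44) = +1.37 V and n = 2.
Rearranging E = E° − (0.0592/n)·log Q gives log Q = 2(+1.37 − (+1.407))/0.0592 = −1.250.
For Pd2+(aq) + Fe(s) → Pd(s) + Fe2+(aq), the reaction quotient is Q = [Fe2+(aq)] / [Pd2+(aq)].
Solving for the unknown gives log [Pd2+(aq)] = 0.164, so [Pd2+(aq)] ≈ 1.5 M.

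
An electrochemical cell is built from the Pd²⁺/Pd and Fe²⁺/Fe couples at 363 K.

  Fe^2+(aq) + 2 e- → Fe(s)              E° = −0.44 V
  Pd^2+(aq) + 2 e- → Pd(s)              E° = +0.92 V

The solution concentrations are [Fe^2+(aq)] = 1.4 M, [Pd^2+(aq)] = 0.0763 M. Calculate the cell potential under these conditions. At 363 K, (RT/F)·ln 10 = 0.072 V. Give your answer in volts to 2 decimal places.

+1.31 V

Since E°(Pd²⁺/Pd) > E°(Fe²⁺/Fe), Pd²⁺/Pd serves as the cathode.
E°cell = E°cat − E°an = +0.92 − (−0.44) = +1.36 V; n = 2.
For the overall reaction Pd^2+(aq) + Fe(s) → Pd(s) + Fe^2+(aq), Q = [Fe^2+(aq)] / [Pd^2+(aq)] = 18.3, giving log Q = 1.264.
Applying E = E° − (RT ln10/nF)·log Q gives +1.36 − (0.072/2)(1.264) = +1.31 V.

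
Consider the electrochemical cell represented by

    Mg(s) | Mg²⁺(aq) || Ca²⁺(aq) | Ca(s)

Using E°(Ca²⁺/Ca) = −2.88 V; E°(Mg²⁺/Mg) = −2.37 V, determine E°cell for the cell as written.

By convention the left-hand electrode in cell notation is the anode (oxidation) and the right-hand electrode is the cathode (reduction).
E°cell = E°(right) − E°(left) = −2.88 − (−2.37) = −0.51 V.
The negative sign shows that, as written, the cell would require an external voltage to drive the reaction.

−0.51 V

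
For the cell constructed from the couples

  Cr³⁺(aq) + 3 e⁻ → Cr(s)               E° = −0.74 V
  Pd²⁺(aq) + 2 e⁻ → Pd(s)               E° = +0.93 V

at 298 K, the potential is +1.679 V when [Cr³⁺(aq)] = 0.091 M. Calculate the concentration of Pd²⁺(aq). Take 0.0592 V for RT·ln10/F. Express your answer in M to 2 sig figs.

0.41 M

With Pd²⁺/Pd at the cathode and Cr³⁺/Cr at the anode, E°cell = +0.93 − (−0.74) = +1.67 V (n = 6).
From the Nernst equation, log Q = n(E° − E)/0.0592 = 6·(+1.67 − (+1.679))/0.0592 = −0.912.
For 3 Pd²⁺(aq) + 2 Cr(s) → 3 Pd(s) + 2 Cr³⁺(aq), the reaction quotient is Q = [Cr³⁺(aq)]^2 / [Pd²⁺(aq)]^3.
Substituting the known concentrations and solving, log [Pd²⁺(aq)] = −0.390 and [Pd²⁺(aq)] = 0.41 M.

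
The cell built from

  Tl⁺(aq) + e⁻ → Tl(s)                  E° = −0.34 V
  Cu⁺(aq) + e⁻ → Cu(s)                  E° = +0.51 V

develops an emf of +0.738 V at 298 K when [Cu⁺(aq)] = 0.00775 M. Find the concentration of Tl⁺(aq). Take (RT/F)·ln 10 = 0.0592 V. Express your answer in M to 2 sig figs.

0.60 M

With Cu⁺/Cu at the cathode and Tl⁺/Tl at the anode, E°cell = +0.51 − (−0.34) = +0.85 V (n = 1).
From the Nernst equation, log Q = n(E° − E)/0.0592 = 1·(+0.85 − (+0.738))/0.0592 = 1.892.
For Cu⁺(aq) + Tl(s) → Cu(s) + Tl⁺(aq), the reaction quotient is Q = [Tl⁺(aq)] / [Cu⁺(aq)].
Solving for the unknown gives log [Tl⁺(aq)] = −0.219, so [Tl⁺(aq)] ≈ 0.60 M.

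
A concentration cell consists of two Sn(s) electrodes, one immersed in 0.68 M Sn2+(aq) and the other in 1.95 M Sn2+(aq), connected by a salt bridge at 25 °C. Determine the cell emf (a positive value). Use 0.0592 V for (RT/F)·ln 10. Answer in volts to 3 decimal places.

For a concentration cell E°cell = 0, since both electrodes use the same couple.
The compartment with the higher Sn2+(aq) concentration (1.95 M) acts as the cathode; ions are reduced there and produced at the dilute (0.68 M) anode.
With n = 2, Ecell = −(0.0592/2)·log([dilute]/[conc]) = −(0.0592/2)·log(0.68/1.95) = +0.014 V.

0.014 V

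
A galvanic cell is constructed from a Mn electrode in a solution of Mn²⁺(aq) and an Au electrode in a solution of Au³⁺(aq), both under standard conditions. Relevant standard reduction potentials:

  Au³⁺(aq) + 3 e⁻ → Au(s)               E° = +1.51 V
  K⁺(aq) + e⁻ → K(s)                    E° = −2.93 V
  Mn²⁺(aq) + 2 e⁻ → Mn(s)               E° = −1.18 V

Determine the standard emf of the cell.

Of the two couples in this cell, the one with the more positive reduction potential is reduced at the cathode: here that is Au³⁺/Au (+1.51 V); Mn²⁺/Mn (−1.18 V) is the anode.
E°cell = E°(cathode) − E°(anode) = +1.51 − (−1.18) = +2.69 V.

+2.69 V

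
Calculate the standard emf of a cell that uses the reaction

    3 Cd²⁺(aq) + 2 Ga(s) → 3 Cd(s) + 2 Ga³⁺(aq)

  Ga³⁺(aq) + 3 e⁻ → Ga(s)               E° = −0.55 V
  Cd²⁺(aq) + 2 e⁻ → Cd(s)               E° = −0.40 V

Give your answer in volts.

+0.15 V

In the reaction as written, Cd²⁺(aq) is reduced (cathode) and Ga³⁺(aq) is produced by oxidation at the anode.
E°cell = E°(cathode) − E°(anode) = −0.40 − (−0.55) = +0.15 V.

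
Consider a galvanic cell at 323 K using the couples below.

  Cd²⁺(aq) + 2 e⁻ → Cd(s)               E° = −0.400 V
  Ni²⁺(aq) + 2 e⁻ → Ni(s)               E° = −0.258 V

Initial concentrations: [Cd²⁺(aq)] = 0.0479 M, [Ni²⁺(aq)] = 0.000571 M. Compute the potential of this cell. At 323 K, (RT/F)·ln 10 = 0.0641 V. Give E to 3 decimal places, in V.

Since E°(Ni²⁺/Ni) > E°(Cd²⁺/Cd), Ni²⁺/Ni serves as the cathode.
E°cell = −0.258 − (−0.400) = +0.142 V, with n = 2 electrons transferred.
Balancing gives Ni²⁺(aq) + Cd(s) → Ni(s) + Cd²⁺(aq); hence Q = [Cd²⁺(aq)] / [Ni²⁺(aq)] = 83.9 (log Q = 1.924).
Applying E = E° − (RT ln10/nF)·log Q gives +0.142 − (0.0641/2)(1.924) = +0.080 V.

+0.080 V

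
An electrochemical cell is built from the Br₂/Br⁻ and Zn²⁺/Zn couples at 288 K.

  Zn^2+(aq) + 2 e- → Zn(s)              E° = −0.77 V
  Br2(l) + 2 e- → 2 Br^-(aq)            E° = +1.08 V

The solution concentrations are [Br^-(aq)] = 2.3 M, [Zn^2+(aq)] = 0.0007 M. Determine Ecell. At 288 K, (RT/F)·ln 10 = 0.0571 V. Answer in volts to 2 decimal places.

+1.92 V

The Br₂/Br⁻ couple has the more positive E°, so it is the cathode; Zn²⁺/Zn is the anode.
The standard potential is +1.08 − (−0.77) = +1.85 V and the balanced reaction transfers n = 2 electrons.
Balancing gives Br2(l) + Zn(s) → 2 Br^-(aq) + Zn^2+(aq); hence Q = [Br^-(aq)]^2·[Zn^2+(aq)] = 0.0037 (log Q = −2.431).
By the Nernst equation, E = +1.85 − (0.0571/2)·(−2.431) = +1.92 V.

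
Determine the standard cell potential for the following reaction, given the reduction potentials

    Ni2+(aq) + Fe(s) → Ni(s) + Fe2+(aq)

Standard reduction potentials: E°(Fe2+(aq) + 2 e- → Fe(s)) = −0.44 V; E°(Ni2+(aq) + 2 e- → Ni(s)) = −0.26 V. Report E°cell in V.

+0.18 V

In the reaction as written, Ni2+(aq) is reduced (cathode) and Fe2+(aq) is produced by oxidation at the anode.
E°cell = E°(cathode) − E°(anode) = −0.26 − (−0.44) = +0.18 V.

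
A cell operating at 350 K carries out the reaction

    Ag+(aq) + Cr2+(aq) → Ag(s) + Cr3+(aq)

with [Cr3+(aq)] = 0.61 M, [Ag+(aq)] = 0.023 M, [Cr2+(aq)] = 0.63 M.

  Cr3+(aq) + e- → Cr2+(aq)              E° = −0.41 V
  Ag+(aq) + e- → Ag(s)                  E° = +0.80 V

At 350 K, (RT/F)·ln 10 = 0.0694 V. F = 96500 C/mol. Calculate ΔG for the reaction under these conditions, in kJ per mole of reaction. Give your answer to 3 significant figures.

The standard cell potential is +0.80 − (−0.41) = +1.21 V, with n = 1 electron in the balanced equation.
The reaction quotient is [Cr3+(aq)] / ([Ag+(aq)]·[Cr2+(aq)]) = 42.1; by Nernst, E = +1.21 − (0.0694/1)(1.624) = +1.0973 V.
Finally ΔG = −nFE = −(1)(96500 C/mol)(+1.0973 V) = −106 kJ/mol.

−106 kJ/mol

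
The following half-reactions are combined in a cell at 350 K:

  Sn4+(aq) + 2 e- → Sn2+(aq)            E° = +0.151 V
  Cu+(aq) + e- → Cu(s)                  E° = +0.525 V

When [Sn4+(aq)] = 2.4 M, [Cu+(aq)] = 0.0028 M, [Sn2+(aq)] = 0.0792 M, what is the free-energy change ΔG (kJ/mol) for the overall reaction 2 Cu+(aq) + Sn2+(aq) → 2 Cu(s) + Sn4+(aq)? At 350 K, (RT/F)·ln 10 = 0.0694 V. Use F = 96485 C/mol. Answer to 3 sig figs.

−28.1 kJ/mol

The standard cell potential is +0.525 − (+0.151) = +0.374 V, with n = 2 electrons in the balanced equation.
Q = [Sn4+(aq)] / ([Cu+(aq)]^2·[Sn2+(aq)]) = 3.87×10^6, so log Q = 6.587 and E = +0.374 − (0.0694/2)(6.587) = +0.1454 V.
Finally ΔG = −nFE = −(2)(96485 C/mol)(+0.1454 V) = −28.1 kJ/mol.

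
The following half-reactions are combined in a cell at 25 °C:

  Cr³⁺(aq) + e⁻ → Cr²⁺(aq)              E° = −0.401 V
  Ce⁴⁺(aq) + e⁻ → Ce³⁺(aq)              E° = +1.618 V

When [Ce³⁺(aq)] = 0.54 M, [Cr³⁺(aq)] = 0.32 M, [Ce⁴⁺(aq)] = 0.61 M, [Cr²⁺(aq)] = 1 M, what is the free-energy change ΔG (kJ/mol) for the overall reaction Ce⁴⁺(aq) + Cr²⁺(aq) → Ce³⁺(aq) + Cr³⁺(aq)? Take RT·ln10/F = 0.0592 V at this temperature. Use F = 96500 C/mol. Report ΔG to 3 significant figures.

−198 kJ/mol

With Ce⁴⁺/Ce³⁺ reduced at the cathode, E°cell = +1.618 − (−0.401) = +2.019 V and n = 1.
Q = ([Ce³⁺(aq)]·[Cr³⁺(aq)]) / ([Ce⁴⁺(aq)]·[Cr²⁺(aq)]) = 0.283, so log Q = −0.548 and E = +2.019 − (0.0592/1)(−0.548) = +2.0514 V.
ΔG = −nFE = −(1)(96500)(+2.0514) J/mol = −198 kJ/mol.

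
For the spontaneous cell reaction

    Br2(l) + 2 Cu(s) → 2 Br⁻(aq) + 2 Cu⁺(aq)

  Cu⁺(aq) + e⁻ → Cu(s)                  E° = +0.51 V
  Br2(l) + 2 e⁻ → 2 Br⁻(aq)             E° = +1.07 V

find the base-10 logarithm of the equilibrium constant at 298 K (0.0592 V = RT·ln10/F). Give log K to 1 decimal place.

log K = 18.9

The Br₂/Br⁻ couple is reduced (cathode); E°cell = +1.07 − (+0.51) = +0.56 V with n = 2.
At equilibrium E = 0, so log K = nE°cell / 0.0592 = (2)(+0.56) / 0.0592 = 18.9.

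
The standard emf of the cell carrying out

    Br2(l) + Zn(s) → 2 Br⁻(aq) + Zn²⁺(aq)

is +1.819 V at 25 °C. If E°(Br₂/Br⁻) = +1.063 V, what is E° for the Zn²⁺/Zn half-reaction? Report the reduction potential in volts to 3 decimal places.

−0.756 V

In the reaction as written the Br₂/Br⁻ couple is reduced (cathode) and Zn²⁺/Zn is oxidized (anode), so E°cell = E°(Br₂/Br⁻) − E°(Zn²⁺/Zn).
E°(Zn²⁺/Zn) = E°(cathode) − E°cell = +1.063 − (+1.819) = −0.756 V.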